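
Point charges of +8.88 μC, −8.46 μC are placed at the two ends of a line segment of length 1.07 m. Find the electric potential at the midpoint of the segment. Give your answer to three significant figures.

Electric potential is a scalar, so the contributions from each charge add algebraically: V = Σ kqᵢ/rᵢ.
Each charge is 0.535 m from the midpoint.
V = k[(8.88×10⁻⁶)/(0.535) + (-8.46×10⁻⁶)/(0.535)] = 7060 V.

7060 V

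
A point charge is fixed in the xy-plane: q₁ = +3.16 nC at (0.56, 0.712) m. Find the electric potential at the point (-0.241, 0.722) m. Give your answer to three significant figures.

35.5 V

Electric potential is a scalar, so the contributions from each charge add algebraically: V = Σ kqᵢ/rᵢ.
Distances from the field point to each charge: r₁ = 0.801 m.
V = k[(3.16×10⁻⁹)/(0.801)] = 35.5 V.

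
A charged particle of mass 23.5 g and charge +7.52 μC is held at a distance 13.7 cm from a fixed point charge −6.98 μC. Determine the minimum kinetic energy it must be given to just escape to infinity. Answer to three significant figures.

3.44 J

To just escape, total mechanical energy must reach zero at infinity: ½mv²_min + U = 0, so ½mv²_min = −U = |kQq|/r.
|U| = |kQq|/r = (8.99×10⁹ N·m²/C²)(6.98×10⁻⁶)(7.52×10⁻⁶)/(0.137) = 3.44 J.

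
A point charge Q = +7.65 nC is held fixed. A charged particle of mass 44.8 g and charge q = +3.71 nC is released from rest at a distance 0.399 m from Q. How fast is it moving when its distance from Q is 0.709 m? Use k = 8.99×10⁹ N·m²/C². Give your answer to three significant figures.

3.53×10⁻³ m/s

Only the electrostatic force acts, so mechanical energy is conserved: ½mv² = U₁ − U₂ = kQq(1/r₁ − 1/r₂).
U₁ − U₂ = (8.99×10⁹ N·m²/C²)(7.65×10⁻⁹ C)(3.71×10⁻⁹ C)(1/0.399 − 1/0.709) = 2.80×10⁻⁷ J.
v = √(2·2.80×10⁻⁷/0.0448) = 3.53×10⁻³ m/s.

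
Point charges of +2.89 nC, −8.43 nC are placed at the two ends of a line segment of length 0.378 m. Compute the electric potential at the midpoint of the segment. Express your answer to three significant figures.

Electric potential is a scalar, so the contributions from each charge add algebraically: V = Σ kqᵢ/rᵢ.
Each charge is 0.189 m from the midpoint.
V = k[(2.89×10⁻⁹)/(0.189) + (-8.43×10⁻⁹)/(0.189)] = -264 V.

-264 V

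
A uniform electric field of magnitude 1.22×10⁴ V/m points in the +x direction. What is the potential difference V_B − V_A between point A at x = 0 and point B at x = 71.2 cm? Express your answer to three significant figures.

-8690 V

In a uniform field, potential decreases in the direction of E: V_B − V_A = −E·Δx.
V_B − V_A = −(1.22×10⁴ V/m)(0.712 m) = -8690 V.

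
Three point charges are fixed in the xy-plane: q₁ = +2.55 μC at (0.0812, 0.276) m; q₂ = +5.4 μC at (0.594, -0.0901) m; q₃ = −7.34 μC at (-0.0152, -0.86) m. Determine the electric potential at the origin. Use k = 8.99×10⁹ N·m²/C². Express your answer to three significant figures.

8.38×10⁴ V

Electric potential is a scalar, so the contributions from each charge add algebraically: V = Σ kqᵢ/rᵢ.
Distances from the field point to each charge: r₁ = 0.288 m, r₂ = 0.601 m, r₃ = 0.860 m.
V = k[(2.55×10⁻⁶)/(0.288) + (5.40×10⁻⁶)/(0.601) + (-7.34×10⁻⁶)/(0.860)] = 8.38×10⁴ V.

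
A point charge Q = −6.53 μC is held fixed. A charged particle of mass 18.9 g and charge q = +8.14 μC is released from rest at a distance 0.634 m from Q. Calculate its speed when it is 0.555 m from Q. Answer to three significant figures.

Only the electrostatic force acts, so mechanical energy is conserved: ½mv² = U₁ − U₂ = kQq(1/r₁ − 1/r₂).
U₁ − U₂ = (8.99×10⁹ N·m²/C²)(-6.53×10⁻⁶ C)(8.14×10⁻⁶ C)(1/0.634 − 1/0.555) = 0.107 J.
v = √(2·0.107/0.0189) = 3.37 m/s.

3.37 m/s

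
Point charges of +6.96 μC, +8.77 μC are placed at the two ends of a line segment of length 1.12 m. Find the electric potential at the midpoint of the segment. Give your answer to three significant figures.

2.53×10⁵ V

Electric potential is a scalar, so the contributions from each charge add algebraically: V = Σ kqᵢ/rᵢ.
Each charge is 0.560 m from the midpoint.
V = k[(6.96×10⁻⁶)/(0.560) + (8.77×10⁻⁶)/(0.560)] = 2.53×10⁵ V.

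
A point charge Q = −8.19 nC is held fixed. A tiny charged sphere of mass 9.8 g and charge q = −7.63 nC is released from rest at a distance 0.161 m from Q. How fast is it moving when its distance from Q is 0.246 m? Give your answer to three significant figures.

0.0157 m/s

Only the electrostatic force acts, so mechanical energy is conserved: ½mv² = U₁ − U₂ = kQq(1/r₁ − 1/r₂).
U₁ − U₂ = (8.99×10⁹ N·m²/C²)(-8.19×10⁻⁹ C)(-7.63×10⁻⁹ C)(1/0.161 − 1/0.246) = 1.21×10⁻⁶ J.
v = √(2·1.21×10⁻⁶/9.80×10⁻³) = 0.0157 m/s.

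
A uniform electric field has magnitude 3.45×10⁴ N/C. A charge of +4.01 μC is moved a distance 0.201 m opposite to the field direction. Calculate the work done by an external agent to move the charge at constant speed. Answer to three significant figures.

0.0278 J

The potential change for a displacement 0.201 m opposite to the field direction is ΔV = +Ed = 6930 V.
W_ext = qΔV = 0.0278 J.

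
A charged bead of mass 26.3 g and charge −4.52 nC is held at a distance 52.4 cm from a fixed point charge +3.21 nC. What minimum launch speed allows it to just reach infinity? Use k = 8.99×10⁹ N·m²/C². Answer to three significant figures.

4.35×10⁻³ m/s

To just escape, total mechanical energy must reach zero at infinity: ½mv²_min + U = 0, so ½mv²_min = −U = |kQq|/r.
|U| = |kQq|/r = (8.99×10⁹ N·m²/C²)(3.21×10⁻⁹)(4.52×10⁻⁹)/(0.524) = 2.49×10⁻⁷ J.
v_min = √(2|U|/m) = √(2·2.49×10⁻⁷/0.0263) = 4.35×10⁻³ m/s.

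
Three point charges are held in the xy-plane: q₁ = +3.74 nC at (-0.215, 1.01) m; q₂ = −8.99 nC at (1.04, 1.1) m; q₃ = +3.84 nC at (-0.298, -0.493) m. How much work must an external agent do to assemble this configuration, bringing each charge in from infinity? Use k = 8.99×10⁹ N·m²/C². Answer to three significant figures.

-3.04×10⁻⁷ J

The work to assemble the configuration equals its total potential energy, U = Σ kqᵢqⱼ/rᵢⱼ over all pairs.
Pair separations: r₁₂ = 1.26 m, r₁₃ = 1.51 m, r₂₃ = 2.08 m.
U = (-2.40×10⁻⁷) + (8.58×10⁻⁸) + (-1.49×10⁻⁷) = -3.04×10⁻⁷ J.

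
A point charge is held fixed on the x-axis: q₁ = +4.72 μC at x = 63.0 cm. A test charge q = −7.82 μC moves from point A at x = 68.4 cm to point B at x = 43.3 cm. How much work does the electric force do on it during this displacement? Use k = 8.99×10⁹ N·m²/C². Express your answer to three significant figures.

The work done by the electric force is W_field = −ΔU = −q(V_B − V_A) = q(V_A − V_B).
At A: distance to the source charge is 0.0540 m; V_A = kq₁/r = 7.86×10⁵ V.
At B: distance to the source charge is 0.197 m; V_B = kq₁/r = 2.15×10⁵ V.
ΔV = V_B − V_A = -5.70×10⁵ V.
W_field = −qΔV = −(-7.82×10⁻⁶ C)(-5.70×10⁵ V) = -4.46 J.

-4.46 J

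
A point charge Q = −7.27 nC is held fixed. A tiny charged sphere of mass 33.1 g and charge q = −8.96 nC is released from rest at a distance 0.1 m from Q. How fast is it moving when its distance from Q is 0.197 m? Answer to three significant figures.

0.0132 m/s

Only the electrostatic force acts, so mechanical energy is conserved: ½mv² = U₁ − U₂ = kQq(1/r₁ − 1/r₂).
U₁ − U₂ = (8.99×10⁹ N·m²/C²)(-7.27×10⁻⁹ C)(-8.96×10⁻⁹ C)(1/0.100 − 1/0.197) = 2.88×10⁻⁶ J.
v = √(2·2.88×10⁻⁶/0.0331) = 0.0132 m/s.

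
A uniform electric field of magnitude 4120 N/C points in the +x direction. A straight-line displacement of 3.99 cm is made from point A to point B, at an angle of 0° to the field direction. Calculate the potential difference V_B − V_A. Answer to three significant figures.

-164 V

Only the component of displacement along E changes the potential: ΔV = −E·d·cosθ.
ΔV = −(4120 V/m)(0.0399 m)cos0° = -164 V.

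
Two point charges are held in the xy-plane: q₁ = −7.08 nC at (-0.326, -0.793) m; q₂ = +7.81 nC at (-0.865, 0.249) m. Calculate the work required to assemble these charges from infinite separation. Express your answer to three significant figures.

The assembly work is the sum of pairwise potential energies, U = Σ_{i<j} kqᵢqⱼ/rᵢⱼ.
Pair separations: r₁₂ = 1.17 m.
U = (-4.24×10⁻⁷) = -4.24×10⁻⁷ J.

-4.24×10⁻⁷ J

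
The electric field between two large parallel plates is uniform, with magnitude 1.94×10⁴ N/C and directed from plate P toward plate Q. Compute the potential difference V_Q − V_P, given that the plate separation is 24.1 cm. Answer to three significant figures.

-4680 V

In a uniform field, potential decreases in the direction of E: ΔV = −E·d for a displacement d parallel to E.
Going from P to Q is a displacement of 24.1 cm along the field, so V_Q − V_P = −Ed = -4680 V.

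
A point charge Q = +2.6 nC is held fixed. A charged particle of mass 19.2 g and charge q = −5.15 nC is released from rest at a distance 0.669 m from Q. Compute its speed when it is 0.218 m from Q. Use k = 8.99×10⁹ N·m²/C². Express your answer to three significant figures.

Only the electrostatic force acts, so mechanical energy is conserved: ½mv² = U₁ − U₂ = kQq(1/r₁ − 1/r₂).
U₁ − U₂ = (8.99×10⁹ N·m²/C²)(2.60×10⁻⁹ C)(-5.15×10⁻⁹ C)(1/0.669 − 1/0.218) = 3.72×10⁻⁷ J.
v = √(2·3.72×10⁻⁷/0.0192) = 6.23×10⁻³ m/s.

6.23×10⁻³ m/s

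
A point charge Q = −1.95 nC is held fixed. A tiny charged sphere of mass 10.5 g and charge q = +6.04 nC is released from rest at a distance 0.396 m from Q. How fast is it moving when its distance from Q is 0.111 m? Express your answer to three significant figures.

0.0114 m/s

Only the electrostatic force acts, so mechanical energy is conserved: ½mv² = U₁ − U₂ = kQq(1/r₁ − 1/r₂).
U₁ − U₂ = (8.99×10⁹ N·m²/C²)(-1.95×10⁻⁹ C)(6.04×10⁻⁹ C)(1/0.396 − 1/0.111) = 6.87×10⁻⁷ J.
v = √(2·6.87×10⁻⁷/0.0105) = 0.0114 m/s.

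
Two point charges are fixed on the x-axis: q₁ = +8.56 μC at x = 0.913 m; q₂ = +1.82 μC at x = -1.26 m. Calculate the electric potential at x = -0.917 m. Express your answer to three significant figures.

Electric potential is a scalar, so the contributions from each charge add algebraically: V = Σ kqᵢ/rᵢ.
Distances from the field point to each charge: r₁ = 1.83 m, r₂ = 0.343 m.
V = k[(8.56×10⁻⁶)/(1.83) + (1.82×10⁻⁶)/(0.343)] = 8.98×10⁴ V.

8.98×10⁴ V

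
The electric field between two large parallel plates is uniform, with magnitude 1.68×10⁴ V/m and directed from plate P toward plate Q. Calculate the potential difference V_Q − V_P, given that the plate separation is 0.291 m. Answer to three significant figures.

In a uniform field, potential decreases in the direction of E: ΔV = −E·d for a displacement d parallel to E.
Going from P to Q is a displacement of 0.291 m along the field, so V_Q − V_P = −Ed = -4890 V.

-4890 V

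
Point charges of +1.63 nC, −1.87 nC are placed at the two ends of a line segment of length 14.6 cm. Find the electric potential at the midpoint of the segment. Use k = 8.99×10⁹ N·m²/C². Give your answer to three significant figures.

Electric potential is a scalar, so the contributions from each charge add algebraically: V = Σ kqᵢ/rᵢ.
Each charge is 0.0730 m from the midpoint.
V = k[(1.63×10⁻⁹)/(0.0730) + (-1.87×10⁻⁹)/(0.0730)] = -29.6 V.

-29.6 V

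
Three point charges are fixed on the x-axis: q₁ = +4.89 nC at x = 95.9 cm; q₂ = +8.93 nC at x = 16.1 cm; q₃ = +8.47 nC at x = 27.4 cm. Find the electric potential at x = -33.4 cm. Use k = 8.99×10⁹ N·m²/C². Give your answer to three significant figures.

Electric potential is a scalar, so the contributions from each charge add algebraically: V = Σ kqᵢ/rᵢ.
Distances from the field point to each charge: r₁ = 1.29 m, r₂ = 0.495 m, r₃ = 0.608 m.
V = k[(4.89×10⁻⁹)/(1.29) + (8.93×10⁻⁹)/(0.495) + (8.47×10⁻⁹)/(0.608)] = 321 V.

321 V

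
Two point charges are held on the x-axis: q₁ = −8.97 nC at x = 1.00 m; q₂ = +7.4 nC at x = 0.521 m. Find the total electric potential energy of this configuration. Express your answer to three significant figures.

-1.25×10⁻⁶ J

The assembly work is the sum of pairwise potential energies, U = Σ_{i<j} kqᵢqⱼ/rᵢⱼ.
Pair separations: r₁₂ = 0.479 m.
U = (-1.25×10⁻⁶) = -1.25×10⁻⁶ J.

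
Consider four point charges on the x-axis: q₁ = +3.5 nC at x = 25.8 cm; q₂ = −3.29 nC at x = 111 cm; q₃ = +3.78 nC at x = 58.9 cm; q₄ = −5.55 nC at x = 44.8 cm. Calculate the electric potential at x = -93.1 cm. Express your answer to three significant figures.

Electric potential is a scalar, so the contributions from each charge add algebraically: V = Σ kqᵢ/rᵢ.
Distances from the field point to each charge: r₁ = 1.19 m, r₂ = 2.04 m, r₃ = 1.52 m, r₄ = 1.38 m.
V = k[(3.50×10⁻⁹)/(1.19) + (-3.29×10⁻⁹)/(2.04) + (3.78×10⁻⁹)/(1.52) + (-5.55×10⁻⁹)/(1.38)] = -1.85 V.

-1.85 V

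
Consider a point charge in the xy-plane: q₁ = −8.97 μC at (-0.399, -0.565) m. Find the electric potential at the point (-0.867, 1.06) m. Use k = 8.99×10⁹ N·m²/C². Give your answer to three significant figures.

-4.77×10⁴ V

Electric potential is a scalar, so the contributions from each charge add algebraically: V = Σ kqᵢ/rᵢ.
Distances from the field point to each charge: r₁ = 1.69 m.
V = k[(-8.97×10⁻⁶)/(1.69)] = -4.77×10⁴ V.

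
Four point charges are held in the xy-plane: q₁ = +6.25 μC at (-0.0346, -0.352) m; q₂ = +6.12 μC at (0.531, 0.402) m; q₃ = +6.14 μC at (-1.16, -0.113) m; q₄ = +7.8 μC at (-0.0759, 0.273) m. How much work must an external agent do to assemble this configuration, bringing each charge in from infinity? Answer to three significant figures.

The work to assemble the configuration equals its total potential energy, U = Σ kqᵢqⱼ/rᵢⱼ over all pairs.
Pair separations: r₁₂ = 0.943 m, r₁₃ = 1.15 m, r₁₄ = 0.626 m, r₂₃ = 1.77 m, r₂₄ = 0.620 m, r₃₄ = 1.15 m.
Summing all 6 pair terms gives U = 2.62 J.

2.62 J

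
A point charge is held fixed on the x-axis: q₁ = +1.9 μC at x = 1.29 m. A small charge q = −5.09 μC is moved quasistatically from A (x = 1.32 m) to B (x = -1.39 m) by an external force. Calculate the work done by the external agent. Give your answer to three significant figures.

2.87 J

For quasistatic motion the external work equals the change in potential energy: W_ext = qΔV = q(V_B − V_A).
At A: distance to the source charge is 0.0300 m; V_A = kq₁/r = 5.69×10⁵ V.
At B: distance to the source charge is 2.68 m; V_B = kq₁/r = 6370 V.
ΔV = V_B − V_A = -5.63×10⁵ V.
W_ext = qΔV = (-5.09×10⁻⁶ C)(-5.63×10⁵ V) = 2.87 J.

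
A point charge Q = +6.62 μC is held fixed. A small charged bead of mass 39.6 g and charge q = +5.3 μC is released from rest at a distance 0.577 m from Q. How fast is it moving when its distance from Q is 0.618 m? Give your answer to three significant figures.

Only the electrostatic force acts, so mechanical energy is conserved: ½mv² = U₁ − U₂ = kQq(1/r₁ − 1/r₂).
U₁ − U₂ = (8.99×10⁹ N·m²/C²)(6.62×10⁻⁶ C)(5.30×10⁻⁶ C)(1/0.577 − 1/0.618) = 0.0363 J.
v = √(2·0.0363/0.0396) = 1.35 m/s.

1.35 m/s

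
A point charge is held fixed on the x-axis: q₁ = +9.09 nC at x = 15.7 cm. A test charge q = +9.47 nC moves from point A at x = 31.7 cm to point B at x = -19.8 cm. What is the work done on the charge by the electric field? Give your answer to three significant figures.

2.66×10⁻⁶ J

The work done by the electric force is W_field = −ΔU = −q(V_B − V_A) = q(V_A − V_B).
At A: distance to the source charge is 0.160 m; V_A = kq₁/r = 511 V.
At B: distance to the source charge is 0.355 m; V_B = kq₁/r = 230 V.
ΔV = V_B − V_A = -281 V.
W_field = −qΔV = −(9.47×10⁻⁹ C)(-281 V) = 2.66×10⁻⁶ J.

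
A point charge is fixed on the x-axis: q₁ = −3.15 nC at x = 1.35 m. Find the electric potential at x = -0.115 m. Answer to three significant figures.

The total potential is the scalar sum of each charge's contribution, V = Σ kqᵢ/rᵢ.
V = k[(-3.15×10⁻⁹)/(1.47)] = -19.3 V.

-19.3 V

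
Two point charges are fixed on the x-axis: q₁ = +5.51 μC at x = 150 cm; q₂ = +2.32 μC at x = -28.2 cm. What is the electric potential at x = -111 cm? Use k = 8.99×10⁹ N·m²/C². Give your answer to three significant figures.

4.42×10⁴ V

Electric potential is a scalar, so the contributions from each charge add algebraically: V = Σ kqᵢ/rᵢ.
Distances from the field point to each charge: r₁ = 2.61 m, r₂ = 0.828 m.
V = k[(5.51×10⁻⁶)/(2.61) + (2.32×10⁻⁶)/(0.828)] = 4.42×10⁴ V.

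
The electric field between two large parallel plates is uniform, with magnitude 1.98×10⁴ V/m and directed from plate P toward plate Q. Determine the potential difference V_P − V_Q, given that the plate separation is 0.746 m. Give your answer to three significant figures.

1.48×10⁴ V

In a uniform field, potential decreases in the direction of E: ΔV = −E·d for a displacement d parallel to E.
Going from Q to P is a displacement of 0.746 m opposite to the field, so V_P − V_Q = +Ed = 1.48×10⁴ V.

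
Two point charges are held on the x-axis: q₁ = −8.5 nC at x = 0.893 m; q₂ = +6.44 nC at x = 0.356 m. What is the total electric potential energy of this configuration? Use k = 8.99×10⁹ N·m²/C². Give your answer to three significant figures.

-9.16×10⁻⁷ J

The work to assemble the configuration equals its total potential energy, U = Σ kqᵢqⱼ/rᵢⱼ over all pairs.
Pair separations: r₁₂ = 0.537 m.
U = (-9.16×10⁻⁷) = -9.16×10⁻⁷ J.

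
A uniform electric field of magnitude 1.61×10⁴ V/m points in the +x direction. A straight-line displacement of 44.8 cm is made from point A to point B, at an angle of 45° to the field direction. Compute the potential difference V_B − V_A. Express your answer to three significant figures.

-5100 V

Only the component of displacement along E changes the potential: ΔV = −E·d·cosθ.
ΔV = −(1.61×10⁴ V/m)(0.448 m)cos45° = -5100 V.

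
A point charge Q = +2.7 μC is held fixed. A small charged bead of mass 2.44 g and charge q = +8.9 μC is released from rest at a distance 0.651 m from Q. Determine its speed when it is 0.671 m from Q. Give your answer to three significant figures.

Only the electrostatic force acts, so mechanical energy is conserved: ½mv² = U₁ − U₂ = kQq(1/r₁ − 1/r₂).
U₁ − U₂ = (8.99×10⁹ N·m²/C²)(2.70×10⁻⁶ C)(8.90×10⁻⁶ C)(1/0.651 − 1/0.671) = 9.89×10⁻³ J.
v = √(2·9.89×10⁻³/2.44×10⁻³) = 2.85 m/s.

2.85 m/s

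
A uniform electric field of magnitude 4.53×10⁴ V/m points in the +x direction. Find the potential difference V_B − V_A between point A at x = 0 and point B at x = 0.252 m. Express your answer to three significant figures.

-1.14×10⁴ V

In a uniform field, potential decreases in the direction of E: V_B − V_A = −E·Δx.
V_B − V_A = −(4.53×10⁴ V/m)(0.252 m) = -1.14×10⁴ V.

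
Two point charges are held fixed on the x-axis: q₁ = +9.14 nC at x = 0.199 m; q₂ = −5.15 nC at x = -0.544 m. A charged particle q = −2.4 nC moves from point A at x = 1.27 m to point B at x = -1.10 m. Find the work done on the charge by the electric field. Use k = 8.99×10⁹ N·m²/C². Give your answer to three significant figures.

The work done by the electric force is W_field = −ΔU = −q(V_B − V_A) = q(V_A − V_B).
At A: distances to the source charges are 1.07 m, 1.81 m; V_A = Σ kqᵢ/rᵢ = 51.2 V.
At B: distances to the source charges are 1.30 m, 0.556 m; V_B = Σ kqᵢ/rᵢ = -20.0 V.
ΔV = V_B − V_A = -71.2 V.
W_field = −qΔV = −(-2.40×10⁻⁹ C)(-71.2 V) = -1.71×10⁻⁷ J.

-1.71×10⁻⁷ J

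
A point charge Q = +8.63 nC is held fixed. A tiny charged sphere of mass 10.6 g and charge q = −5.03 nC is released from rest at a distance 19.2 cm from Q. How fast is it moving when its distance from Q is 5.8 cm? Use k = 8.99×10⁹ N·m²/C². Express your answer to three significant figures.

0.0298 m/s

Only the electrostatic force acts, so mechanical energy is conserved: ½mv² = U₁ − U₂ = kQq(1/r₁ − 1/r₂).
U₁ − U₂ = (8.99×10⁹ N·m²/C²)(8.63×10⁻⁹ C)(-5.03×10⁻⁹ C)(1/0.192 − 1/0.0580) = 4.70×10⁻⁶ J.
v = √(2·4.70×10⁻⁶/0.0106) = 0.0298 m/s.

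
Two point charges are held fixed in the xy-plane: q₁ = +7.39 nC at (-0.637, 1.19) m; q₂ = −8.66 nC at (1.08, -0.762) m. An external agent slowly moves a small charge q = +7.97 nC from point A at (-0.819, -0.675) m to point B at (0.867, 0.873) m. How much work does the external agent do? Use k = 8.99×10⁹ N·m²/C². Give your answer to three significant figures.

For quasistatic motion the external work equals the change in potential energy: W_ext = qΔV = q(V_B − V_A).
At A: distances to the source charges are 1.87 m, 1.90 m; V_A = Σ kqᵢ/rᵢ = -5.50 V.
At B: distances to the source charges are 1.54 m, 1.65 m; V_B = Σ kqᵢ/rᵢ = -3.99 V.
ΔV = V_B − V_A = 1.51 V.
W_ext = qΔV = (7.97×10⁻⁹ C)(1.51 V) = 1.20×10⁻⁸ J.

1.20×10⁻⁸ J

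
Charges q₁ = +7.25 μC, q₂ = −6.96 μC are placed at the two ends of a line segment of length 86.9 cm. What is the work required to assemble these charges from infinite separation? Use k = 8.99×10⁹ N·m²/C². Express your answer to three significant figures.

-0.522 J

The assembly work is the sum of pairwise potential energies, U = Σ_{i<j} kqᵢqⱼ/rᵢⱼ.
The separation is r = 0.869 m.
U = (-0.522) = -0.522 J.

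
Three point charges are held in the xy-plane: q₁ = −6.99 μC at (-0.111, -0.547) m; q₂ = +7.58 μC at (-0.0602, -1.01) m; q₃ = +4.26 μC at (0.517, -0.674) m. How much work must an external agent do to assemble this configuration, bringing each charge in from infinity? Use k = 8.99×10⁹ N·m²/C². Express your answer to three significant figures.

The work to assemble the configuration equals its total potential energy, U = Σ kqᵢqⱼ/rᵢⱼ over all pairs.
Pair separations: r₁₂ = 0.466 m, r₁₃ = 0.641 m, r₂₃ = 0.668 m.
U = (-1.02) + (-0.418) + (0.435) = -1.01 J.

-1.01 J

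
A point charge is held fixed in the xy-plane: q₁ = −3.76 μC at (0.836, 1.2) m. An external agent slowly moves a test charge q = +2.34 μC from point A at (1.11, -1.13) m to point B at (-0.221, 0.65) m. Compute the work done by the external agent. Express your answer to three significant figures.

-0.0327 J

For quasistatic motion the external work equals the change in potential energy: W_ext = qΔV = q(V_B − V_A).
At A: distance to the source charge is 2.35 m; V_A = kq₁/r = -1.44×10⁴ V.
At B: distance to the source charge is 1.19 m; V_B = kq₁/r = -2.84×10⁴ V.
ΔV = V_B − V_A = -1.40×10⁴ V.
W_ext = qΔV = (2.34×10⁻⁶ C)(-1.40×10⁴ V) = -0.0327 J.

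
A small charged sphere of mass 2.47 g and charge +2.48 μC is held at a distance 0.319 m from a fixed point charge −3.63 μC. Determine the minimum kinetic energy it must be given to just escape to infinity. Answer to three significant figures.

0.254 J

To just escape, total mechanical energy must reach zero at infinity: ½mv²_min + U = 0, so ½mv²_min = −U = |kQq|/r.
|U| = |kQq|/r = (8.99×10⁹ N·m²/C²)(3.63×10⁻⁶)(2.48×10⁻⁶)/(0.319) = 0.254 J.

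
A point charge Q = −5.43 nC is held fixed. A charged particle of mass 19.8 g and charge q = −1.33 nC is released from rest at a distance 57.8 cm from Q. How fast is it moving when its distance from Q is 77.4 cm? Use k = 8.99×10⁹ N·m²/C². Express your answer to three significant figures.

1.70×10⁻³ m/s

Only the electrostatic force acts, so mechanical energy is conserved: ½mv² = U₁ − U₂ = kQq(1/r₁ − 1/r₂).
U₁ − U₂ = (8.99×10⁹ N·m²/C²)(-5.43×10⁻⁹ C)(-1.33×10⁻⁹ C)(1/0.578 − 1/0.774) = 2.84×10⁻⁸ J.
v = √(2·2.84×10⁻⁸/0.0198) = 1.70×10⁻³ m/s.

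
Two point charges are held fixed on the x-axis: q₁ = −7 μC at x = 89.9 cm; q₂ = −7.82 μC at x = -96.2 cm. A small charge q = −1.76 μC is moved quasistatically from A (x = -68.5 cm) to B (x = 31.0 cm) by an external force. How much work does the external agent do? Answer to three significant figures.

For quasistatic motion the external work equals the change in potential energy: W_ext = qΔV = q(V_B − V_A).
At A: distances to the source charges are 1.58 m, 0.277 m; V_A = Σ kqᵢ/rᵢ = -2.94×10⁵ V.
At B: distances to the source charges are 0.589 m, 1.27 m; V_B = Σ kqᵢ/rᵢ = -1.62×10⁵ V.
ΔV = V_B − V_A = 1.31×10⁵ V.
W_ext = qΔV = (-1.76×10⁻⁶ C)(1.31×10⁵ V) = -0.231 J.

-0.231 J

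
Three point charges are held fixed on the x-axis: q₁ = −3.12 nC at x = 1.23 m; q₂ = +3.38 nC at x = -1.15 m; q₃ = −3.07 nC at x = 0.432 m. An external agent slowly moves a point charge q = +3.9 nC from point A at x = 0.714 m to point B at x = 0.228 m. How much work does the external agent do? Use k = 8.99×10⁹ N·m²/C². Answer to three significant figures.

For quasistatic motion the external work equals the change in potential energy: W_ext = qΔV = q(V_B − V_A).
At A: distances to the source charges are 0.516 m, 1.86 m, 0.282 m; V_A = Σ kqᵢ/rᵢ = -136 V.
At B: distances to the source charges are 1.00 m, 1.38 m, 0.204 m; V_B = Σ kqᵢ/rᵢ = -141 V.
ΔV = V_B − V_A = -5.31 V.
W_ext = qΔV = (3.90×10⁻⁹ C)(-5.31 V) = -2.07×10⁻⁸ J.

-2.07×10⁻⁸ J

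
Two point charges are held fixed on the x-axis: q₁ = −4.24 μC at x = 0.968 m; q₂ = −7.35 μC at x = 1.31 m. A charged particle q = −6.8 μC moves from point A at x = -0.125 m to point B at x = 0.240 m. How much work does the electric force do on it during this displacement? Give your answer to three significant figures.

The work done by the electric force is W_field = −ΔU = −q(V_B − V_A) = q(V_A − V_B).
At A: distances to the source charges are 1.09 m, 1.44 m; V_A = Σ kqᵢ/rᵢ = -8.09×10⁴ V.
At B: distances to the source charges are 0.728 m, 1.07 m; V_B = Σ kqᵢ/rᵢ = -1.14×10⁵ V.
ΔV = V_B − V_A = -3.32×10⁴ V.
W_field = −qΔV = −(-6.80×10⁻⁶ C)(-3.32×10⁴ V) = -0.226 J.

-0.226 J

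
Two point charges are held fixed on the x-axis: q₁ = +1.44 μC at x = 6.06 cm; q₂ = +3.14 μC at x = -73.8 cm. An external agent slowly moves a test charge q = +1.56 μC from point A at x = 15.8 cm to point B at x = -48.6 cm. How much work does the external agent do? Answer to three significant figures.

-0.0448 J

For quasistatic motion the external work equals the change in potential energy: W_ext = qΔV = q(V_B − V_A).
At A: distances to the source charges are 0.0974 m, 0.896 m; V_A = Σ kqᵢ/rᵢ = 1.64×10⁵ V.
At B: distances to the source charges are 0.547 m, 0.252 m; V_B = Σ kqᵢ/rᵢ = 1.36×10⁵ V.
ΔV = V_B − V_A = -2.87×10⁴ V.
W_ext = qΔV = (1.56×10⁻⁶ C)(-2.87×10⁴ V) = -0.0448 J.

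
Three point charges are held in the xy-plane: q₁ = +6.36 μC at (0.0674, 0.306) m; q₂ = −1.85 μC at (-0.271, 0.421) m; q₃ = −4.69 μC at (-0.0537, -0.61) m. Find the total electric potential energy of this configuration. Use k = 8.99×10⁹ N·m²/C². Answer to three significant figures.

-0.512 J

The work to assemble the configuration equals its total potential energy, U = Σ kqᵢqⱼ/rᵢⱼ over all pairs.
Pair separations: r₁₂ = 0.357 m, r₁₃ = 0.924 m, r₂₃ = 1.05 m.
U = (-0.296) + (-0.290) + (0.0740) = -0.512 J.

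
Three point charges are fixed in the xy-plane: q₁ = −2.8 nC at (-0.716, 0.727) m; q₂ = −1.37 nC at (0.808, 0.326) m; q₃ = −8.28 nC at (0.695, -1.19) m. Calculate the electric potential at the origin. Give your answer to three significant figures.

Electric potential is a scalar, so the contributions from each charge add algebraically: V = Σ kqᵢ/rᵢ.
Distances from the field point to each charge: r₁ = 1.02 m, r₂ = 0.871 m, r₃ = 1.38 m.
V = k[(-2.80×10⁻⁹)/(1.02) + (-1.37×10⁻⁹)/(0.871) + (-8.28×10⁻⁹)/(1.38)] = -92.8 V.

-92.8 V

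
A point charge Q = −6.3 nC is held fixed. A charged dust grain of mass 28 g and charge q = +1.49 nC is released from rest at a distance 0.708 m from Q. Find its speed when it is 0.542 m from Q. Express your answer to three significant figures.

1.61×10⁻³ m/s

Only the electrostatic force acts, so mechanical energy is conserved: ½mv² = U₁ − U₂ = kQq(1/r₁ − 1/r₂).
U₁ − U₂ = (8.99×10⁹ N·m²/C²)(-6.30×10⁻⁹ C)(1.49×10⁻⁹ C)(1/0.708 − 1/0.542) = 3.65×10⁻⁸ J.
v = √(2·3.65×10⁻⁸/0.0280) = 1.61×10⁻³ m/s.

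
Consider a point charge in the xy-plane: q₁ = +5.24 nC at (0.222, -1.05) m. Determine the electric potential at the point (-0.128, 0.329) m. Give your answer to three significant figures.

33.1 V

Electric potential is a scalar, so the contributions from each charge add algebraically: V = Σ kqᵢ/rᵢ.
Distances from the field point to each charge: r₁ = 1.42 m.
V = k[(5.24×10⁻⁹)/(1.42)] = 33.1 V.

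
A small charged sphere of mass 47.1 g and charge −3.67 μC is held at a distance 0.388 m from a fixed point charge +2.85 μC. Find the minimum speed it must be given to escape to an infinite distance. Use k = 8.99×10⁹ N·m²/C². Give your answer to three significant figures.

To just escape, total mechanical energy must reach zero at infinity: ½mv²_min + U = 0, so ½mv²_min = −U = |kQq|/r.
|U| = |kQq|/r = (8.99×10⁹ N·m²/C²)(2.85×10⁻⁶)(3.67×10⁻⁶)/(0.388) = 0.242 J.
v_min = √(2|U|/m) = √(2·0.242/0.0471) = 3.21 m/s.

3.21 m/s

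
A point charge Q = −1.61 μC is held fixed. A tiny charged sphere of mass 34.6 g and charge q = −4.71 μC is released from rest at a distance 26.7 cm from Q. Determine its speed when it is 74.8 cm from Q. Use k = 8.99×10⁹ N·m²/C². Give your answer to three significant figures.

Only the electrostatic force acts, so mechanical energy is conserved: ½mv² = U₁ − U₂ = kQq(1/r₁ − 1/r₂).
U₁ − U₂ = (8.99×10⁹ N·m²/C²)(-1.61×10⁻⁶ C)(-4.71×10⁻⁶ C)(1/0.267 − 1/0.748) = 0.164 J.
v = √(2·0.164/0.0346) = 3.08 m/s.

3.08 m/s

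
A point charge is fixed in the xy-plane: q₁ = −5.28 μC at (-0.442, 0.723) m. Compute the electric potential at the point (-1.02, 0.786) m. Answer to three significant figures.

Electric potential is a scalar, so the contributions from each charge add algebraically: V = Σ kqᵢ/rᵢ.
Distances from the field point to each charge: r₁ = 0.581 m.
V = k[(-5.28×10⁻⁶)/(0.581)] = -8.16×10⁴ V.

-8.16×10⁴ V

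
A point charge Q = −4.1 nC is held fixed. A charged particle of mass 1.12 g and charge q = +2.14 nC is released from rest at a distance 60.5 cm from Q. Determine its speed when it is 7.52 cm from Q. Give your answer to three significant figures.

Only the electrostatic force acts, so mechanical energy is conserved: ½mv² = U₁ − U₂ = kQq(1/r₁ − 1/r₂).
U₁ − U₂ = (8.99×10⁹ N·m²/C²)(-4.10×10⁻⁹ C)(2.14×10⁻⁹ C)(1/0.605 − 1/0.0752) = 9.19×10⁻⁷ J.
v = √(2·9.19×10⁻⁷/1.12×10⁻³) = 0.0405 m/s.

0.0405 m/s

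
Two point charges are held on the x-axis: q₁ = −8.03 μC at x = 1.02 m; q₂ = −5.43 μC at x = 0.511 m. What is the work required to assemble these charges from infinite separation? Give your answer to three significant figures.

0.770 J

The assembly work is the sum of pairwise potential energies, U = Σ_{i<j} kqᵢqⱼ/rᵢⱼ.
Pair separations: r₁₂ = 0.509 m.
U = (0.770) = 0.770 J.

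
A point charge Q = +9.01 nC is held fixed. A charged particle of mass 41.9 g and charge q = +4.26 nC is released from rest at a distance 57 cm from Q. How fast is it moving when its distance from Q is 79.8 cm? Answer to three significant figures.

Only the electrostatic force acts, so mechanical energy is conserved: ½mv² = U₁ − U₂ = kQq(1/r₁ − 1/r₂).
U₁ − U₂ = (8.99×10⁹ N·m²/C²)(9.01×10⁻⁹ C)(4.26×10⁻⁹ C)(1/0.570 − 1/0.798) = 1.73×10⁻⁷ J.
v = √(2·1.73×10⁻⁷/0.0419) = 2.87×10⁻³ m/s.

2.87×10⁻³ m/s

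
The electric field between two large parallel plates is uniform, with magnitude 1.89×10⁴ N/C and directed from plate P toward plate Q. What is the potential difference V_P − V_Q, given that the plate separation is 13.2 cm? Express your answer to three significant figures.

2490 V

In a uniform field, potential decreases in the direction of E: ΔV = −E·d for a displacement d parallel to E.
Going from Q to P is a displacement of 13.2 cm opposite to the field, so V_P − V_Q = +Ed = 2490 V.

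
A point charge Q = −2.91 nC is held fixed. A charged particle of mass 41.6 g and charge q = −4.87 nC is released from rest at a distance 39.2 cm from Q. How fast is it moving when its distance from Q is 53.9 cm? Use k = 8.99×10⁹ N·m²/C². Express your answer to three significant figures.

Only the electrostatic force acts, so mechanical energy is conserved: ½mv² = U₁ − U₂ = kQq(1/r₁ − 1/r₂).
U₁ − U₂ = (8.99×10⁹ N·m²/C²)(-2.91×10⁻⁹ C)(-4.87×10⁻⁹ C)(1/0.392 − 1/0.539) = 8.86×10⁻⁸ J.
v = √(2·8.86×10⁻⁸/0.0416) = 2.06×10⁻³ m/s.

2.06×10⁻³ m/s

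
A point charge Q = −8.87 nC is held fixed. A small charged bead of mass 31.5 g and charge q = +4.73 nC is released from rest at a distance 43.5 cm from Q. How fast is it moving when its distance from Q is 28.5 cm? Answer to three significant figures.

5.38×10⁻³ m/s

Only the electrostatic force acts, so mechanical energy is conserved: ½mv² = U₁ − U₂ = kQq(1/r₁ − 1/r₂).
U₁ − U₂ = (8.99×10⁹ N·m²/C²)(-8.87×10⁻⁹ C)(4.73×10⁻⁹ C)(1/0.435 − 1/0.285) = 4.56×10⁻⁷ J.
v = √(2·4.56×10⁻⁷/0.0315) = 5.38×10⁻³ m/s.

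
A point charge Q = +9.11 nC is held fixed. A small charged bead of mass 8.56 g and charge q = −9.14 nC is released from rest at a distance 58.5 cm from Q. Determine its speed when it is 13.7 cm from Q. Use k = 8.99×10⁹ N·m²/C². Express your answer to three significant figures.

0.0313 m/s

Only the electrostatic force acts, so mechanical energy is conserved: ½mv² = U₁ − U₂ = kQq(1/r₁ − 1/r₂).
U₁ − U₂ = (8.99×10⁹ N·m²/C²)(9.11×10⁻⁹ C)(-9.14×10⁻⁹ C)(1/0.585 − 1/0.137) = 4.18×10⁻⁶ J.
v = √(2·4.18×10⁻⁶/8.56×10⁻³) = 0.0313 m/s.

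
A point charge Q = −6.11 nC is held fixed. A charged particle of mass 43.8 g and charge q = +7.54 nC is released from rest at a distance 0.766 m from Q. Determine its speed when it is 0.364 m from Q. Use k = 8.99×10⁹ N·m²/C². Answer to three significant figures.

5.22×10⁻³ m/s

Only the electrostatic force acts, so mechanical energy is conserved: ½mv² = U₁ − U₂ = kQq(1/r₁ − 1/r₂).
U₁ − U₂ = (8.99×10⁹ N·m²/C²)(-6.11×10⁻⁹ C)(7.54×10⁻⁹ C)(1/0.766 − 1/0.364) = 5.97×10⁻⁷ J.
v = √(2·5.97×10⁻⁷/0.0438) = 5.22×10⁻³ m/s.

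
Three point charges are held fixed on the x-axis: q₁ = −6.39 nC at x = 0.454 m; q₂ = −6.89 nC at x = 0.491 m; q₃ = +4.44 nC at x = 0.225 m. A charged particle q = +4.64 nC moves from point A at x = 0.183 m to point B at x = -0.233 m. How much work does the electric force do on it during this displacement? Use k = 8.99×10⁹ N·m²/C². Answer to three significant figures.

2.87×10⁻⁶ J

The work done by the electric force is W_field = −ΔU = −q(V_B − V_A) = q(V_A − V_B).
At A: distances to the source charges are 0.271 m, 0.308 m, 0.0420 m; V_A = Σ kqᵢ/rᵢ = 537 V.
At B: distances to the source charges are 0.687 m, 0.724 m, 0.458 m; V_B = Σ kqᵢ/rᵢ = -82.0 V.
ΔV = V_B − V_A = -619 V.
W_field = −qΔV = −(4.64×10⁻⁹ C)(-619 V) = 2.87×10⁻⁶ J.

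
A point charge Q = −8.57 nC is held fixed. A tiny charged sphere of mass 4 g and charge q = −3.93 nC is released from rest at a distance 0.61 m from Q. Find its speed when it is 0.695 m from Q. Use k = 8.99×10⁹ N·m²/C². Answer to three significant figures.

5.51×10⁻³ m/s

Only the electrostatic force acts, so mechanical energy is conserved: ½mv² = U₁ − U₂ = kQq(1/r₁ − 1/r₂).
U₁ − U₂ = (8.99×10⁹ N·m²/C²)(-8.57×10⁻⁹ C)(-3.93×10⁻⁹ C)(1/0.610 − 1/0.695) = 6.07×10⁻⁸ J.
v = √(2·6.07×10⁻⁸/4.00×10⁻³) = 5.51×10⁻³ m/s.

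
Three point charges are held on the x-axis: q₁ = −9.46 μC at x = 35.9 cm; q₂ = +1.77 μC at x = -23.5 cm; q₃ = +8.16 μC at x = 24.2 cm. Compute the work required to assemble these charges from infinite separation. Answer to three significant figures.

The work to assemble the configuration equals its total potential energy, U = Σ kqᵢqⱼ/rᵢⱼ over all pairs.
Pair separations: r₁₂ = 0.594 m, r₁₃ = 0.117 m, r₂₃ = 0.477 m.
U = (-0.253) + (-5.93) + (0.272) = -5.91 J.

-5.91 J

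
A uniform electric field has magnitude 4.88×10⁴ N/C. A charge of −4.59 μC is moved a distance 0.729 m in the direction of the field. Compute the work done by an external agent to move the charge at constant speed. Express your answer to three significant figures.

0.163 J

The potential change for a displacement 0.729 m in the direction of the field is ΔV = −Ed = -3.56×10⁴ V.
W_ext = qΔV = 0.163 J.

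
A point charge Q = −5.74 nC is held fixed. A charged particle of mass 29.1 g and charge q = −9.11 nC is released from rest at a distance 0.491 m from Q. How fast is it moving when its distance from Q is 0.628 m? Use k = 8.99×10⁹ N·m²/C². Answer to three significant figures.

Only the electrostatic force acts, so mechanical energy is conserved: ½mv² = U₁ − U₂ = kQq(1/r₁ − 1/r₂).
U₁ − U₂ = (8.99×10⁹ N·m²/C²)(-5.74×10⁻⁹ C)(-9.11×10⁻⁹ C)(1/0.491 − 1/0.628) = 2.09×10⁻⁷ J.
v = √(2·2.09×10⁻⁷/0.0291) = 3.79×10⁻³ m/s.

3.79×10⁻³ m/s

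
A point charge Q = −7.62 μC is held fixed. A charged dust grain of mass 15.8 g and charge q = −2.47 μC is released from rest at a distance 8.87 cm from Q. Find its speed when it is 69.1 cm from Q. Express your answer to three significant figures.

Only the electrostatic force acts, so mechanical energy is conserved: ½mv² = U₁ − U₂ = kQq(1/r₁ − 1/r₂).
U₁ − U₂ = (8.99×10⁹ N·m²/C²)(-7.62×10⁻⁶ C)(-2.47×10⁻⁶ C)(1/0.0887 − 1/0.691) = 1.66 J.
v = √(2·1.66/0.0158) = 14.5 m/s.

14.5 m/s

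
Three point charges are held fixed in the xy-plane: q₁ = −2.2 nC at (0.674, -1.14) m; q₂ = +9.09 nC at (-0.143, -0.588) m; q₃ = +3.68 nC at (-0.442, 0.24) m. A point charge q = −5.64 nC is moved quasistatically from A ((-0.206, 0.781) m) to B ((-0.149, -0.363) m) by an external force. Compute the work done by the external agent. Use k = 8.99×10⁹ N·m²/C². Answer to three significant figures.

For quasistatic motion the external work equals the change in potential energy: W_ext = qΔV = q(V_B − V_A).
At A: distances to the source charges are 2.11 m, 1.37 m, 0.590 m; V_A = Σ kqᵢ/rᵢ = 106 V.
At B: distances to the source charges are 1.13 m, 0.225 m, 0.670 m; V_B = Σ kqᵢ/rᵢ = 395 V.
ΔV = V_B − V_A = 289 V.
W_ext = qΔV = (-5.64×10⁻⁹ C)(289 V) = -1.63×10⁻⁶ J.

-1.63×10⁻⁶ J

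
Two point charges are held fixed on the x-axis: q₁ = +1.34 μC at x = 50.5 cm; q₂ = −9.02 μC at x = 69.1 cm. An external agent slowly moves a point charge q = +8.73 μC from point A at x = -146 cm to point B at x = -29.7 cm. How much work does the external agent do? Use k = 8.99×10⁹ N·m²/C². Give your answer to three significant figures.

For quasistatic motion the external work equals the change in potential energy: W_ext = qΔV = q(V_B − V_A).
At A: distances to the source charges are 1.96 m, 2.15 m; V_A = Σ kqᵢ/rᵢ = -3.16×10⁴ V.
At B: distances to the source charges are 0.802 m, 0.988 m; V_B = Σ kqᵢ/rᵢ = -6.71×10⁴ V.
ΔV = V_B − V_A = -3.55×10⁴ V.
W_ext = qΔV = (8.73×10⁻⁶ C)(-3.55×10⁴ V) = -0.310 J.

-0.310 J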